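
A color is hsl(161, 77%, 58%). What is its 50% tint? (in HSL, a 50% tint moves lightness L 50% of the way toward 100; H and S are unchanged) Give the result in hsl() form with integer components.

hsl(161, 77%, 79%)

L moves 50% from 58 toward 100: 58 + 21 = 79 → 79.
H and S are unchanged.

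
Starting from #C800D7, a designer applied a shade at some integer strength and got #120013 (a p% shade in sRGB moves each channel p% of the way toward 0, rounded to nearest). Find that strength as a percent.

#C800D7 is rgb(200, 0, 215); #120013 is rgb(18, 0, 19).
On the B channel (widest range): 19 ≈ 215 + (p/100)(0 − 215), so p ≈ 100×(19 − 215)/(0 − 215) = -19600/-215 = 91.16.
p = 91 reproduces all three channels after rounding.

91%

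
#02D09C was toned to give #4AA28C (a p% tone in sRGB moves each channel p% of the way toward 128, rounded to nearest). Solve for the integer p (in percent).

57%

#02D09C is rgb(2, 208, 156); #4AA28C is rgb(74, 162, 140).
On the R channel (widest range): 74 ≈ 2 + (p/100)(128 − 2), so p ≈ 100×(74 − 2)/(128 − 2) = 7200/126 = 57.14.
p = 57 reproduces all three channels after rounding.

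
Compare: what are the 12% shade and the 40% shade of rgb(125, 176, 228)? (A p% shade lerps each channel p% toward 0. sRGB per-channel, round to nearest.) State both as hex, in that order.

12% shade:
  R: 125 − 15 = 110 → 110
  G: 176 + 0.12×(0−176) = 176 − 21.12 = 154.88 → 155
  B: 228 + 0.12×(0−228) = 228 − 27.36 = 200.64 → 201
  → #6E9BC9
40% shade:
  R: 125 − 50 = 75 → 75
  G: 176 + 0.4×(0−176) = 176 − 70.4 = 105.6 → 106
  B: 228 + 0.4×(0−228) = 228 − 91.2 = 136.8 → 137
  → #4B6A89

#6E9BC9, #4B6A89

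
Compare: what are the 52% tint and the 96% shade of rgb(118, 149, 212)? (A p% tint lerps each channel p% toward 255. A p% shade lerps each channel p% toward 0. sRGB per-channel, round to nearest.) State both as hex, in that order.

52% tint:
  R: 118 + 0.52×(255−118) = 118 + 71.24 = 189.24 → 189
  G: 149 + 55.12 = 204.12 → 204
  B: 212 + 0.52×(255−212) = 212 + 22.36 = 234.36 → 234
  → #bdccea
96% shade:
  R: 118 − 113.28 = 4.72 → 5
  G: 149 − 143.04 = 5.96 → 6
  B: 212 + 0.96×(0−212) = 212 − 203.52 = 8.48 → 8
  → #050608

#bdccea, #050608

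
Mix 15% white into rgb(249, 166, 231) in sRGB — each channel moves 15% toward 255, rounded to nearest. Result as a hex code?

Lerp each channel 15% toward 255:
  R: 249 + 0.9 = 249.9 → 250
  G: 166 + 13.35 = 179.35 → 179
  B: 231 + 3.6 = 234.6 → 235
rgb(250, 179, 235) = #FAB3EB.

#FAB3EB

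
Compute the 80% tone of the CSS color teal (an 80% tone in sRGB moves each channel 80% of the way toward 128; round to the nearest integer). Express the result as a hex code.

#668080

CSS teal is rgb(0, 128, 128).
Per channel, c → c + 0.8(128 − c):
  R: 0 + 0.8×(128−0) = 0 + 102.4 = 102.4 → 102
  G: 128 + 0.8×(128−128) = 128 + 0 = 128 → 128
  B: 128 + 0 = 128 → 128
rgb(102, 128, 128) = #668080.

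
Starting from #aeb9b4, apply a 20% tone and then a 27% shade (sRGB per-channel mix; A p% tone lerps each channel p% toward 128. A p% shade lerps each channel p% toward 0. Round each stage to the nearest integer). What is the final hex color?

#787f7c

#aeb9b4 is rgb(174, 185, 180).
A 20% tone moves each channel 20% toward 128:
  R: 174 − 9.2 = 164.8 → 165
  G: 185 − 11.4 = 173.6 → 174
  B: 180 − 10.4 = 169.6 → 170
After the tone: rgb(165, 174, 170) = #a5aeaa.
Lerp each channel 27% toward 0:
  R: 165 + 0.27×(0−165) = 165 − 44.55 = 120.45 → 120
  G: 174 + 0.27×(0−174) = 174 − 46.98 = 127.02 → 127
  B: 170 + 0.27×(0−170) = 170 − 45.9 = 124.1 → 124
rgb(120, 127, 124) = #787f7c.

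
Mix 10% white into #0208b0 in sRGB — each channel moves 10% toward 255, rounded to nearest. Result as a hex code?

#1b21b8

#0208b0 is rgb(2, 8, 176).
Per channel, c → c + 0.1(255 − c):
  R: 2 + 0.1×(255−2) = 2 + 25.3 = 27.3 → 27
  G: 8 + 24.7 = 32.7 → 33
  B: 176 + 0.1×(255−176) = 176 + 7.9 = 183.9 → 184
rgb(27, 33, 184) = #1b21b8.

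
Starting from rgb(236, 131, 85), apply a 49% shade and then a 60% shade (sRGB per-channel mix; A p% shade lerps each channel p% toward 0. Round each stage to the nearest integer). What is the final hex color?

#301B11

A 49% shade moves each channel 49% toward 0:
  R: 236 − 115.64 = 120.36 → 120
  G: 131 − 64.19 = 66.81 → 67
  B: 85 + 0.49×(0−85) = 85 − 41.65 = 43.35 → 43
After the shade: rgb(120, 67, 43) = #78432B.
A 60% shade moves each channel 60% toward 0:
  R: 120 − 72 = 48 → 48
  G: 67 − 40.2 = 26.8 → 27
  B: 43 − 25.8 = 17.2 → 17
rgb(48, 27, 17) = #301B11.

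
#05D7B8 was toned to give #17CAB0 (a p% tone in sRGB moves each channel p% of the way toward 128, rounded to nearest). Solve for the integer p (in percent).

#05D7B8 is rgb(5, 215, 184); #17CAB0 is rgb(23, 202, 176).
On the R channel (widest range): 23 ≈ 5 + (p/100)(128 − 5), so p ≈ 100×(23 − 5)/(128 − 5) = 1800/123 = 14.63.
p = 15 reproduces all three channels after rounding.

15%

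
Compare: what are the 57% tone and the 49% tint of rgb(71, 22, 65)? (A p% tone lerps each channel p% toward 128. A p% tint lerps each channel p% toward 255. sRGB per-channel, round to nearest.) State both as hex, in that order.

57% tone:
  R: 71 + 0.57×(128−71) = 71 + 32.49 = 103.49 → 103
  G: 22 + 0.57×(128−22) = 22 + 60.42 = 82.42 → 82
  B: 65 + 35.91 = 100.91 → 101
  → #675265
49% tint:
  R: 71 + 0.49×(255−71) = 71 + 90.16 = 161.16 → 161
  G: 22 + 0.49×(255−22) = 22 + 114.17 = 136.17 → 136
  B: 65 + 0.49×(255−65) = 65 + 93.1 = 158.1 → 158
  → #A1889E

#675265, #A1889E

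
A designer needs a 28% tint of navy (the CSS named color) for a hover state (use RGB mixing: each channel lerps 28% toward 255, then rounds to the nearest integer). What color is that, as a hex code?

CSS navy is rgb(0, 0, 128).
Per channel, c → c + 0.28(255 − c):
  R: 0 + 0.28×(255−0) = 0 + 71.4 = 71.4 → 71
  G: 0 + 0.28×(255−0) = 0 + 71.4 = 71.4 → 71
  B: 128 + 35.56 = 163.56 → 164
rgb(71, 71, 164) = #4747a4.

#4747a4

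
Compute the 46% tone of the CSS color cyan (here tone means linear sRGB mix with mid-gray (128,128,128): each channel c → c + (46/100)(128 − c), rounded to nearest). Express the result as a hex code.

#3BC5C5

CSS cyan is rgb(0, 255, 255).
Lerp each channel 46% toward 128:
  R: 0 + 58.88 = 58.88 → 59
  G: 255 + 0.46×(128−255) = 255 − 58.42 = 196.58 → 197
  B: 255 + 0.46×(128−255) = 255 − 58.42 = 196.58 → 197
rgb(59, 197, 197) = #3BC5C5.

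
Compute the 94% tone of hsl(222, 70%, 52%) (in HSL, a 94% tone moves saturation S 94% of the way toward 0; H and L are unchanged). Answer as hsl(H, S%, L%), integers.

hsl(222, 4%, 52%)

S moves 94% from 70 toward 0: 70 − 65.8 = 4.2 → 4.
H and L are unchanged.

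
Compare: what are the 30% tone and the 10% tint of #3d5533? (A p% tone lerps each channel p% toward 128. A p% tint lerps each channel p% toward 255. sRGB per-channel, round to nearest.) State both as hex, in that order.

#51624a, #506647

#3d5533 is rgb(61, 85, 51).
30% tone:
  R: 61 + 20.1 = 81.1 → 81
  G: 85 + 12.9 = 97.9 → 98
  B: 51 + 0.3×(128−51) = 51 + 23.1 = 74.1 → 74
  → #51624a
10% tint:
  R: 61 + 0.1×(255−61) = 61 + 19.4 = 80.4 → 80
  G: 85 + 0.1×(255−85) = 85 + 17 = 102 → 102
  B: 51 + 20.4 = 71.4 → 71
  → #506647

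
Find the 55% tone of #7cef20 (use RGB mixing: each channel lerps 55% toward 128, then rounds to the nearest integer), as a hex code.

#7eb255

#7cef20 is rgb(124, 239, 32).
Per channel, c → c + 0.55(128 − c):
  R: 124 + 0.55×(128−124) = 124 + 2.2 = 126.2 → 126
  G: 239 − 61.05 = 177.95 → 178
  B: 32 + 52.8 = 84.8 → 85
rgb(126, 178, 85) = #7eb255.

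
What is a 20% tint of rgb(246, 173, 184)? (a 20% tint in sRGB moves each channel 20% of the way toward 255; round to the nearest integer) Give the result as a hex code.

#F8BDC6

Lerp each channel 20% toward 255:
  R: 246 + 1.8 = 247.8 → 248
  G: 173 + 0.2×(255−173) = 173 + 16.4 = 189.4 → 189
  B: 184 + 0.2×(255−184) = 184 + 14.2 = 198.2 → 198
rgb(248, 189, 198) = #F8BDC6.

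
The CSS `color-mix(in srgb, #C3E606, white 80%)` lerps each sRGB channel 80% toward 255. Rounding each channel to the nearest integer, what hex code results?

#F3FACD

#C3E606 is rgb(195, 230, 6).
Lerp each channel 80% toward 255:
  R: 195 + 0.8×(255−195) = 195 + 48 = 243 → 243
  G: 230 + 20 = 250 → 250
  B: 6 + 0.8×(255−6) = 6 + 199.2 = 205.2 → 205
rgb(243, 250, 205) = #F3FACD.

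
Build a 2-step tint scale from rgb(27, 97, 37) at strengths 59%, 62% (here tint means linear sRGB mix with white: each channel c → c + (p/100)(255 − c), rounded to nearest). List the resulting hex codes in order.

#A2BEA6, #A8C3AC

59%: (27 + 134.52 = 161.52→162, 97 + 93.22 = 190.22→190, 37 + 128.62 = 165.62→166) → #A2BEA6
62%: (27 + 141.36 = 168.36→168, 97 + 97.96 = 194.96→195, 37 + 135.16 = 172.16→172) → #A8C3AC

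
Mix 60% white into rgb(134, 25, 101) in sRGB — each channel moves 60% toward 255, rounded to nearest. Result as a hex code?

#cfa3c1

A 60% tint moves each channel 60% toward 255:
  R: 134 + 0.6×(255−134) = 134 + 72.6 = 206.6 → 207
  G: 25 + 0.6×(255−25) = 25 + 138 = 163 → 163
  B: 101 + 92.4 = 193.4 → 193
rgb(207, 163, 193) = #cfa3c1.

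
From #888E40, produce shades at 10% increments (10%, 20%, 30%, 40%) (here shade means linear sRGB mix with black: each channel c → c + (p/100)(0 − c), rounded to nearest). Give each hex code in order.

#7A803A, #6D7233, #5F632D, #525526

#888E40 is rgb(136, 142, 64).
10%: (136 − 13.6 = 122.4→122, 142 − 14.2 = 127.8→128, 64 − 6.4 = 57.6→58) → #7A803A
20%: (136 − 27.2 = 108.8→109, 142 − 28.4 = 113.6→114, 64 − 12.8 = 51.2→51) → #6D7233
30%: (136 − 40.8 = 95.2→95, 142 − 42.6 = 99.4→99, 64 − 19.2 = 44.8→45) → #5F632D
40%: (136 − 54.4 = 81.6→82, 142 − 56.8 = 85.2→85, 64 − 25.6 = 38.4→38) → #525526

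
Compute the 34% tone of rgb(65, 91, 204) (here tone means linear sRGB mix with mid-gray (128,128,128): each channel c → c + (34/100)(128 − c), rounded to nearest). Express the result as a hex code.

A 34% tone moves each channel 34% toward 128:
  R: 65 + 21.42 = 86.42 → 86
  G: 91 + 12.58 = 103.58 → 104
  B: 204 − 25.84 = 178.16 → 178
rgb(86, 104, 178) = #5668b2.

#5668b2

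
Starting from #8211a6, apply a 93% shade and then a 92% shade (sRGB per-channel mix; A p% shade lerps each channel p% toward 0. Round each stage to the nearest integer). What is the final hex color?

#8211a6 is rgb(130, 17, 166).
Per channel, c → c + 0.93(0 − c):
  R: 130 + 0.93×(0−130) = 130 − 120.9 = 9.1 → 9
  G: 17 − 15.81 = 1.19 → 1
  B: 166 + 0.93×(0−166) = 166 − 154.38 = 11.62 → 12
After the shade: rgb(9, 1, 12) = #09010c.
A 92% shade moves each channel 92% toward 0:
  R: 9 + 0.92×(0−9) = 9 − 8.28 = 0.72 → 1
  G: 1 + 0.92×(0−1) = 1 − 0.92 = 0.08 → 0
  B: 12 + 0.92×(0−12) = 12 − 11.04 = 0.96 → 1
rgb(1, 0, 1) = #010001.

#010001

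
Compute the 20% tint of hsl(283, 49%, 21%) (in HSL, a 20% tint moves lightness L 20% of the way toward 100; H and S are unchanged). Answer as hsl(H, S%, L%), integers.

L moves 20% from 21 toward 100: 21 + 15.8 = 36.8 → 37.
H and S are unchanged.

hsl(283, 49%, 37%)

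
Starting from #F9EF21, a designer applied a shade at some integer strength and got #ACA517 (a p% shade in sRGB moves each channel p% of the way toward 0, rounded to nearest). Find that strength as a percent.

31%

#F9EF21 is rgb(249, 239, 33); #ACA517 is rgb(172, 165, 23).
On the R channel (widest range): 172 ≈ 249 + (p/100)(0 − 249), so p ≈ 100×(172 − 249)/(0 − 249) = -7700/-249 = 30.92.
p = 31 reproduces all three channels after rounding.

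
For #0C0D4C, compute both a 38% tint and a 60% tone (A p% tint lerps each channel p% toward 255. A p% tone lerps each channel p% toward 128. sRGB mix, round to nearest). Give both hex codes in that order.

#0C0D4C is rgb(12, 13, 76).
38% tint:
  R: 12 + 92.34 = 104.34 → 104
  G: 13 + 91.96 = 104.96 → 105
  B: 76 + 68.02 = 144.02 → 144
  → #686990
60% tone:
  R: 12 + 0.6×(128−12) = 12 + 69.6 = 81.6 → 82
  G: 13 + 0.6×(128−13) = 13 + 69 = 82 → 82
  B: 76 + 0.6×(128−76) = 76 + 31.2 = 107.2 → 107
  → #52526B

#686990, #52526B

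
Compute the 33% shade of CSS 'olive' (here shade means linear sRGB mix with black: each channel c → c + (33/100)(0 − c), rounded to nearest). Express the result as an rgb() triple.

rgb(86, 86, 0)

CSS olive is rgb(128, 128, 0).
A 33% shade moves each channel 33% toward 0:
  R: 128 − 42.24 = 85.76 → 86
  G: 128 + 0.33×(0−128) = 128 − 42.24 = 85.76 → 86
  B: 0 + 0 = 0 → 0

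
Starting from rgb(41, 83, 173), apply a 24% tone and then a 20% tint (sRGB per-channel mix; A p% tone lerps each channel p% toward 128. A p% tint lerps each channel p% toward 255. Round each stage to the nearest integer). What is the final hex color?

#657EB5

Per channel, c → c + 0.24(128 − c):
  R: 41 + 0.24×(128−41) = 41 + 20.88 = 61.88 → 62
  G: 83 + 0.24×(128−83) = 83 + 10.8 = 93.8 → 94
  B: 173 + 0.24×(128−173) = 173 − 10.8 = 162.2 → 162
After the tone: rgb(62, 94, 162) = #3E5EA2.
Per channel, c → c + 0.2(255 − c):
  R: 62 + 0.2×(255−62) = 62 + 38.6 = 100.6 → 101
  G: 94 + 32.2 = 126.2 → 126
  B: 162 + 0.2×(255−162) = 162 + 18.6 = 180.6 → 181
rgb(101, 126, 181) = #657EB5.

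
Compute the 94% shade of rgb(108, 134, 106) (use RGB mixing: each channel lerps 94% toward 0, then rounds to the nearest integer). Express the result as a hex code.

#060806

A 94% shade moves each channel 94% toward 0:
  R: 108 − 101.52 = 6.48 → 6
  G: 134 + 0.94×(0−134) = 134 − 125.96 = 8.04 → 8
  B: 106 + 0.94×(0−106) = 106 − 99.64 = 6.36 → 6
rgb(6, 8, 6) = #060806.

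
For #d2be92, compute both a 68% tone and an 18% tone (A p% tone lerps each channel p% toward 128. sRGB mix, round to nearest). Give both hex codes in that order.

#d2be92 is rgb(210, 190, 146).
68% tone:
  R: 210 + 0.68×(128−210) = 210 − 55.76 = 154.24 → 154
  G: 190 + 0.68×(128−190) = 190 − 42.16 = 147.84 → 148
  B: 146 + 0.68×(128−146) = 146 − 12.24 = 133.76 → 134
  → #9a9486
18% tone:
  R: 210 − 14.76 = 195.24 → 195
  G: 190 − 11.16 = 178.84 → 179
  B: 146 + 0.18×(128−146) = 146 − 3.24 = 142.76 → 143
  → #c3b38f

#9a9486, #c3b38f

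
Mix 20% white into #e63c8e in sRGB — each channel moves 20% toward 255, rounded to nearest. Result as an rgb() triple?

#e63c8e is rgb(230, 60, 142).
Per channel, c → c + 0.2(255 − c):
  R: 230 + 0.2×(255−230) = 230 + 5 = 235 → 235
  G: 60 + 39 = 99 → 99
  B: 142 + 0.2×(255−142) = 142 + 22.6 = 164.6 → 165

rgb(235, 99, 165)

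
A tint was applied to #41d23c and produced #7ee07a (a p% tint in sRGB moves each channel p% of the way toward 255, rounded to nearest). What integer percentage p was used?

32%

#41d23c is rgb(65, 210, 60); #7ee07a is rgb(126, 224, 122).
On the B channel (widest range): 122 ≈ 60 + (p/100)(255 − 60), so p ≈ 100×(122 − 60)/(255 − 60) = 6200/195 = 31.79.
p = 32 reproduces all three channels after rounding.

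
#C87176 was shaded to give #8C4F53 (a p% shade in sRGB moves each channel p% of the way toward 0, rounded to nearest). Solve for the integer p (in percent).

30%

#C87176 is rgb(200, 113, 118); #8C4F53 is rgb(140, 79, 83).
On the R channel (widest range): 140 ≈ 200 + (p/100)(0 − 200), so p ≈ 100×(140 − 200)/(0 − 200) = -6000/-200 = 30.00.
p = 30 reproduces all three channels after rounding.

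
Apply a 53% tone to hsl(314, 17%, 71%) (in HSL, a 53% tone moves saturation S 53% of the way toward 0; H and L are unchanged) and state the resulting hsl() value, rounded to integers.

hsl(314, 8%, 71%)

S moves 53% from 17 toward 0: 17 − 9.01 = 7.99 → 8.
H and L are unchanged.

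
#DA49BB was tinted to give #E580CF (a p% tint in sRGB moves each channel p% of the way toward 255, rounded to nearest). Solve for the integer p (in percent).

#DA49BB is rgb(218, 73, 187); #E580CF is rgb(229, 128, 207).
On the G channel (widest range): 128 ≈ 73 + (p/100)(255 − 73), so p ≈ 100×(128 − 73)/(255 − 73) = 5500/182 = 30.22.
p = 30 reproduces all three channels after rounding.

30%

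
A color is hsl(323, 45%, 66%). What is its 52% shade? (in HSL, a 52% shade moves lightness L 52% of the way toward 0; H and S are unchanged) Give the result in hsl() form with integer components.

hsl(323, 45%, 32%)

L moves 52% from 66 toward 0: 66 − 34.32 = 31.68 → 32.
H and S are unchanged.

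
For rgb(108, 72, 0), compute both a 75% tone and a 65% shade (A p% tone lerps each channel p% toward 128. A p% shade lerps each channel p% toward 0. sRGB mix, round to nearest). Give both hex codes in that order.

75% tone:
  R: 108 + 0.75×(128−108) = 108 + 15 = 123 → 123
  G: 72 + 42 = 114 → 114
  B: 0 + 96 = 96 → 96
  → #7b7260
65% shade:
  R: 108 − 70.2 = 37.8 → 38
  G: 72 + 0.65×(0−72) = 72 − 46.8 = 25.2 → 25
  B: 0 + 0 = 0 → 0
  → #261900

#7b7260, #261900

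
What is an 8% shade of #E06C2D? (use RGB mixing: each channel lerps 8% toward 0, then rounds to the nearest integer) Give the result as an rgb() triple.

rgb(206, 99, 41)

#E06C2D is rgb(224, 108, 45).
An 8% shade moves each channel 8% toward 0:
  R: 224 + 0.08×(0−224) = 224 − 17.92 = 206.08 → 206
  G: 108 − 8.64 = 99.36 → 99
  B: 45 + 0.08×(0−45) = 45 − 3.6 = 41.4 → 41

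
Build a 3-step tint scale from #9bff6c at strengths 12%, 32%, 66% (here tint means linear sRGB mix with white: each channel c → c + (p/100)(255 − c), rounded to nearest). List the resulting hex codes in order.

#a7ff7e, #bbff9b, #ddffcd

#9bff6c is rgb(155, 255, 108).
12%: (155 + 12 = 167→167, 255→255, 108 + 17.64 = 125.64→126) → #a7ff7e
32%: (155 + 32 = 187→187, 255→255, 108 + 47.04 = 155.04→155) → #bbff9b
66%: (155 + 66 = 221→221, 255→255, 108 + 97.02 = 205.02→205) → #ddffcd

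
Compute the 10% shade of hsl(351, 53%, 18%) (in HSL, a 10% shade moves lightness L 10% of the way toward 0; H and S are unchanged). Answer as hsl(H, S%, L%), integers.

hsl(351, 53%, 16%)

L moves 10% from 18 toward 0: 18 − 1.8 = 16.2 → 16.
H and S are unchanged.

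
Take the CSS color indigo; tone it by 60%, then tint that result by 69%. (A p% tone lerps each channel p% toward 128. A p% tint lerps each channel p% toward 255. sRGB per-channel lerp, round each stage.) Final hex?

#D1C8D8

CSS indigo is rgb(75, 0, 130).
A 60% tone moves each channel 60% toward 128:
  R: 75 + 0.6×(128−75) = 75 + 31.8 = 106.8 → 107
  G: 0 + 0.6×(128−0) = 0 + 76.8 = 76.8 → 77
  B: 130 − 1.2 = 128.8 → 129
After the tone: rgb(107, 77, 129) = #6B4D81.
Per channel, c → c + 0.69(255 − c):
  R: 107 + 0.69×(255−107) = 107 + 102.12 = 209.12 → 209
  G: 77 + 0.69×(255−77) = 77 + 122.82 = 199.82 → 200
  B: 129 + 0.69×(255−129) = 129 + 86.94 = 215.94 → 216
rgb(209, 200, 216) = #D1C8D8.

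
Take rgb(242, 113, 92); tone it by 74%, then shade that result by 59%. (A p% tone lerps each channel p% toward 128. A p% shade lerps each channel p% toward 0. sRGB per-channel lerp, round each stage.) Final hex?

#413331

Per channel, c → c + 0.74(128 − c):
  R: 242 + 0.74×(128−242) = 242 − 84.36 = 157.64 → 158
  G: 113 + 11.1 = 124.1 → 124
  B: 92 + 0.74×(128−92) = 92 + 26.64 = 118.64 → 119
After the tone: rgb(158, 124, 119) = #9E7C77.
A 59% shade moves each channel 59% toward 0:
  R: 158 − 93.22 = 64.78 → 65
  G: 124 − 73.16 = 50.84 → 51
  B: 119 − 70.21 = 48.79 → 49
rgb(65, 51, 49) = #413331.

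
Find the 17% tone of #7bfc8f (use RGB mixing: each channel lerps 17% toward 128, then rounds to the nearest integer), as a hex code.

#7ce78c

#7bfc8f is rgb(123, 252, 143).
Per channel, c → c + 0.17(128 − c):
  R: 123 + 0.17×(128−123) = 123 + 0.85 = 123.85 → 124
  G: 252 + 0.17×(128−252) = 252 − 21.08 = 230.92 → 231
  B: 143 + 0.17×(128−143) = 143 − 2.55 = 140.45 → 140
rgb(124, 231, 140) = #7ce78c.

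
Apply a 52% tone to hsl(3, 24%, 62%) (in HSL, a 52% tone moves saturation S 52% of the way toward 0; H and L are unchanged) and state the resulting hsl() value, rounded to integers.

hsl(3, 12%, 62%)

S moves 52% from 24 toward 0: 24 − 12.48 = 11.52 → 12.
H and L are unchanged.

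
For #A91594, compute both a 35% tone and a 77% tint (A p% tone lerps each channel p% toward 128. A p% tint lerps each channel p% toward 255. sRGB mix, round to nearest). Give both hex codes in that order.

#9B3A8D, #EBC9E6

#A91594 is rgb(169, 21, 148).
35% tone:
  R: 169 + 0.35×(128−169) = 169 − 14.35 = 154.65 → 155
  G: 21 + 0.35×(128−21) = 21 + 37.45 = 58.45 → 58
  B: 148 + 0.35×(128−148) = 148 − 7 = 141 → 141
  → #9B3A8D
77% tint:
  R: 169 + 0.77×(255−169) = 169 + 66.22 = 235.22 → 235
  G: 21 + 0.77×(255−21) = 21 + 180.18 = 201.18 → 201
  B: 148 + 0.77×(255−148) = 148 + 82.39 = 230.39 → 230
  → #EBC9E6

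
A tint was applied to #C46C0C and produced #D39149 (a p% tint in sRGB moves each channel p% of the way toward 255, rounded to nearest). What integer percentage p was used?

25%

#C46C0C is rgb(196, 108, 12); #D39149 is rgb(211, 145, 73).
On the B channel (widest range): 73 ≈ 12 + (p/100)(255 − 12), so p ≈ 100×(73 − 12)/(255 − 12) = 6100/243 = 25.10.
p = 25 reproduces all three channels after rounding.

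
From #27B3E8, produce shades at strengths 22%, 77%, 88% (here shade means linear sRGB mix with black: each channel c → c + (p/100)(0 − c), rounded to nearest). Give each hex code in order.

#27B3E8 is rgb(39, 179, 232).
22%: (39 − 8.58 = 30.42→30, 179 − 39.38 = 139.62→140, 232 − 51.04 = 180.96→181) → #1E8CB5
77%: (39 − 30.03 = 8.97→9, 179 − 137.83 = 41.17→41, 232 − 178.64 = 53.36→53) → #092935
88%: (39 − 34.32 = 4.68→5, 179 − 157.52 = 21.48→21, 232 − 204.16 = 27.84→28) → #05151C

#1E8CB5, #092935, #05151C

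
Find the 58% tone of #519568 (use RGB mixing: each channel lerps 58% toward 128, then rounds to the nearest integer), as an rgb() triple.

rgb(108, 137, 118)

#519568 is rgb(81, 149, 104).
Lerp each channel 58% toward 128:
  R: 81 + 0.58×(128−81) = 81 + 27.26 = 108.26 → 108
  G: 149 + 0.58×(128−149) = 149 − 12.18 = 136.82 → 137
  B: 104 + 13.92 = 117.92 → 118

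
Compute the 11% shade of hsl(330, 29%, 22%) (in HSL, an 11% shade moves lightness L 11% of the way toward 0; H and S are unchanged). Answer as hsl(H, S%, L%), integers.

hsl(330, 29%, 20%)

L moves 11% from 22 toward 0: 22 − 2.42 = 19.58 → 20.
H and S are unchanged.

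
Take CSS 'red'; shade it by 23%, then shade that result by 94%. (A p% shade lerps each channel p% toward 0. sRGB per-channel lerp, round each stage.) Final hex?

#0C0000

CSS red is rgb(255, 0, 0).
Per channel, c → c + 0.23(0 − c):
  R: 255 + 0.23×(0−255) = 255 − 58.65 = 196.35 → 196
  G: 0 + 0.23×(0−0) = 0 + 0 = 0 → 0
  B: 0 + 0.23×(0−0) = 0 + 0 = 0 → 0
After the shade: rgb(196, 0, 0) = #C40000.
Lerp each channel 94% toward 0:
  R: 196 + 0.94×(0−196) = 196 − 184.24 = 11.76 → 12
  G: 0 + 0 = 0 → 0
  B: 0 + 0 = 0 → 0
rgb(12, 0, 0) = #0C0000.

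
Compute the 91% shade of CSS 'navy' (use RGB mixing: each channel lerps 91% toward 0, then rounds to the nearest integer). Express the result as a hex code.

#00000C

CSS navy is rgb(0, 0, 128).
Per channel, c → c + 0.91(0 − c):
  R: 0 + 0 = 0 → 0
  G: 0 + 0.91×(0−0) = 0 + 0 = 0 → 0
  B: 128 + 0.91×(0−128) = 128 − 116.48 = 11.52 → 12
rgb(0, 0, 12) = #00000C.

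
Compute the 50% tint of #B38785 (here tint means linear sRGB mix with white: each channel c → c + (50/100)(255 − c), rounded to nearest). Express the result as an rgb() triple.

rgb(217, 195, 194)

#B38785 is rgb(179, 135, 133).
Per channel, c → c + 0.5(255 − c):
  R: 179 + 0.5×(255−179) = 179 + 38 = 217 → 217
  G: 135 + 0.5×(255−135) = 135 + 60 = 195 → 195
  B: 133 + 0.5×(255−133) = 133 + 61 = 194 → 194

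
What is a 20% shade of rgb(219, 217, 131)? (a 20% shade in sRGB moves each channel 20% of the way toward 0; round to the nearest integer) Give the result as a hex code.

Lerp each channel 20% toward 0:
  R: 219 − 43.8 = 175.2 → 175
  G: 217 + 0.2×(0−217) = 217 − 43.4 = 173.6 → 174
  B: 131 − 26.2 = 104.8 → 105
rgb(175, 174, 105) = #afae69.

#afae69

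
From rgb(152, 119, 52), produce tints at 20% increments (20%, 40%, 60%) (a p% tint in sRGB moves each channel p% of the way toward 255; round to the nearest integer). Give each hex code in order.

#AD925D, #C1AD85, #D6C9AE

20%: (152 + 20.6 = 172.6→173, 119 + 27.2 = 146.2→146, 52 + 40.6 = 92.6→93) → #AD925D
40%: (152 + 41.2 = 193.2→193, 119 + 54.4 = 173.4→173, 52 + 81.2 = 133.2→133) → #C1AD85
60%: (152 + 61.8 = 213.8→214, 119 + 81.6 = 200.6→201, 52 + 121.8 = 173.8→174) → #D6C9AE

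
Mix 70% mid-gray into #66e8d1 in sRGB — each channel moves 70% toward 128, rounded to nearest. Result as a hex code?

#66e8d1 is rgb(102, 232, 209).
Lerp each channel 70% toward 128:
  R: 102 + 18.2 = 120.2 → 120
  G: 232 + 0.7×(128−232) = 232 − 72.8 = 159.2 → 159
  B: 209 + 0.7×(128−209) = 209 − 56.7 = 152.3 → 152
rgb(120, 159, 152) = #789f98.

#789f98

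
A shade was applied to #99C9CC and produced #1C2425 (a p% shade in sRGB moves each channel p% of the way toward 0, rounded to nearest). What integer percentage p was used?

#99C9CC is rgb(153, 201, 204); #1C2425 is rgb(28, 36, 37).
On the B channel (widest range): 37 ≈ 204 + (p/100)(0 − 204), so p ≈ 100×(37 − 204)/(0 − 204) = -16700/-204 = 81.86.
p = 82 reproduces all three channels after rounding.

82%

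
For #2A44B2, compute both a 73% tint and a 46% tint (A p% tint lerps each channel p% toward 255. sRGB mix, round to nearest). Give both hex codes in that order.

#C5CDEA, #8C9AD5

#2A44B2 is rgb(42, 68, 178).
73% tint:
  R: 42 + 0.73×(255−42) = 42 + 155.49 = 197.49 → 197
  G: 68 + 0.73×(255−68) = 68 + 136.51 = 204.51 → 205
  B: 178 + 0.73×(255−178) = 178 + 56.21 = 234.21 → 234
  → #C5CDEA
46% tint:
  R: 42 + 0.46×(255−42) = 42 + 97.98 = 139.98 → 140
  G: 68 + 86.02 = 154.02 → 154
  B: 178 + 0.46×(255−178) = 178 + 35.42 = 213.42 → 213
  → #8C9AD5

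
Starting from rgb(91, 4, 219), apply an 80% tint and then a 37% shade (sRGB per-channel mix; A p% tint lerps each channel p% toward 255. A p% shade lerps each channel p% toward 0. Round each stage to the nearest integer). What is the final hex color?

#8C819C

An 80% tint moves each channel 80% toward 255:
  R: 91 + 0.8×(255−91) = 91 + 131.2 = 222.2 → 222
  G: 4 + 200.8 = 204.8 → 205
  B: 219 + 0.8×(255−219) = 219 + 28.8 = 247.8 → 248
After the tint: rgb(222, 205, 248) = #DECDF8.
Lerp each channel 37% toward 0:
  R: 222 + 0.37×(0−222) = 222 − 82.14 = 139.86 → 140
  G: 205 − 75.85 = 129.15 → 129
  B: 248 + 0.37×(0−248) = 248 − 91.76 = 156.24 → 156
rgb(140, 129, 156) = #8C819C.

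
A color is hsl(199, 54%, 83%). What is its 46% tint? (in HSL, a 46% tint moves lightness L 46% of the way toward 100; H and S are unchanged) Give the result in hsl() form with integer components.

L moves 46% from 83 toward 100: 83 + 7.82 = 90.82 → 91.
H and S are unchanged.

hsl(199, 54%, 91%)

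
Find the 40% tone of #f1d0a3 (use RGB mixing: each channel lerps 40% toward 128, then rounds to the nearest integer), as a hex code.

#f1d0a3 is rgb(241, 208, 163).
Lerp each channel 40% toward 128:
  R: 241 − 45.2 = 195.8 → 196
  G: 208 + 0.4×(128−208) = 208 − 32 = 176 → 176
  B: 163 − 14 = 149 → 149
rgb(196, 176, 149) = #c4b095.

#c4b095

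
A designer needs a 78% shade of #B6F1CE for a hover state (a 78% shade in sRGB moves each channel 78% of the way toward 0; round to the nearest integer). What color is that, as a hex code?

#28352D

#B6F1CE is rgb(182, 241, 206).
A 78% shade moves each channel 78% toward 0:
  R: 182 − 141.96 = 40.04 → 40
  G: 241 + 0.78×(0−241) = 241 − 187.98 = 53.02 → 53
  B: 206 + 0.78×(0−206) = 206 − 160.68 = 45.32 → 45
rgb(40, 53, 45) = #28352D.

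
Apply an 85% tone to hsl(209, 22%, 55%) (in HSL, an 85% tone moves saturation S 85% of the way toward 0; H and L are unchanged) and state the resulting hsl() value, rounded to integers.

S moves 85% from 22 toward 0: 22 − 18.7 = 3.3 → 3.
H and L are unchanged.

hsl(209, 3%, 55%)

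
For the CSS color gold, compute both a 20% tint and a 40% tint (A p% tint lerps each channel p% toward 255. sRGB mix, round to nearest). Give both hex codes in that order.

#ffdf33, #ffe766

CSS gold is rgb(255, 215, 0).
20% tint:
  R: 255 + 0.2×(255−255) = 255 + 0 = 255 → 255
  G: 215 + 8 = 223 → 223
  B: 0 + 0.2×(255−0) = 0 + 51 = 51 → 51
  → #ffdf33
40% tint:
  R: 255 + 0.4×(255−255) = 255 + 0 = 255 → 255
  G: 215 + 0.4×(255−215) = 215 + 16 = 231 → 231
  B: 0 + 0.4×(255−0) = 0 + 102 = 102 → 102
  → #ffe766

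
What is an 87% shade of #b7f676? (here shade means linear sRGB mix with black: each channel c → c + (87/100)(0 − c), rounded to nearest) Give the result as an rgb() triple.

rgb(24, 32, 15)

#b7f676 is rgb(183, 246, 118).
Per channel, c → c + 0.87(0 − c):
  R: 183 − 159.21 = 23.79 → 24
  G: 246 + 0.87×(0−246) = 246 − 214.02 = 31.98 → 32
  B: 118 + 0.87×(0−118) = 118 − 102.66 = 15.34 → 15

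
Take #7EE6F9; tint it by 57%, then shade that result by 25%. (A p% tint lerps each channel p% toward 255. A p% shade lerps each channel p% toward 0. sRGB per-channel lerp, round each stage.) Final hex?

#7EE6F9 is rgb(126, 230, 249).
Lerp each channel 57% toward 255:
  R: 126 + 0.57×(255−126) = 126 + 73.53 = 199.53 → 200
  G: 230 + 14.25 = 244.25 → 244
  B: 249 + 3.42 = 252.42 → 252
After the tint: rgb(200, 244, 252) = #C8F4FC.
A 25% shade moves each channel 25% toward 0:
  R: 200 + 0.25×(0−200) = 200 − 50 = 150 → 150
  G: 244 + 0.25×(0−244) = 244 − 61 = 183 → 183
  B: 252 + 0.25×(0−252) = 252 − 63 = 189 → 189
rgb(150, 183, 189) = #96B7BD.

#96B7BD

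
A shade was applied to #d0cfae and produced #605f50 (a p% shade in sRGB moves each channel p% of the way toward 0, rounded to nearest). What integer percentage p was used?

#d0cfae is rgb(208, 207, 174); #605f50 is rgb(96, 95, 80).
On the R channel (widest range): 96 ≈ 208 + (p/100)(0 − 208), so p ≈ 100×(96 − 208)/(0 − 208) = -11200/-208 = 53.85.
p = 54 reproduces all three channels after rounding.

54%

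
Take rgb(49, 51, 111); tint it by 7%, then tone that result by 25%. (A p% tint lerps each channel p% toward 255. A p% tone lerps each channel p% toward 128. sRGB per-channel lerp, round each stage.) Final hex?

#4F517B

A 7% tint moves each channel 7% toward 255:
  R: 49 + 0.07×(255−49) = 49 + 14.42 = 63.42 → 63
  G: 51 + 0.07×(255−51) = 51 + 14.28 = 65.28 → 65
  B: 111 + 0.07×(255−111) = 111 + 10.08 = 121.08 → 121
After the tint: rgb(63, 65, 121) = #3F4179.
Lerp each channel 25% toward 128:
  R: 63 + 16.25 = 79.25 → 79
  G: 65 + 15.75 = 80.75 → 81
  B: 121 + 0.25×(128−121) = 121 + 1.75 = 122.75 → 123
rgb(79, 81, 123) = #4F517B.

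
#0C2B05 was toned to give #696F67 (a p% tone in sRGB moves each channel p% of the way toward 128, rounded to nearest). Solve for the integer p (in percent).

80%

#0C2B05 is rgb(12, 43, 5); #696F67 is rgb(105, 111, 103).
On the B channel (widest range): 103 ≈ 5 + (p/100)(128 − 5), so p ≈ 100×(103 − 5)/(128 − 5) = 9800/123 = 79.67.
p = 80 reproduces all three channels after rounding.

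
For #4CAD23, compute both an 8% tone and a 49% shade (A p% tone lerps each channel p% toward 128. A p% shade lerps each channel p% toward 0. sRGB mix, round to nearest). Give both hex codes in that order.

#4CAD23 is rgb(76, 173, 35).
8% tone:
  R: 76 + 0.08×(128−76) = 76 + 4.16 = 80.16 → 80
  G: 173 + 0.08×(128−173) = 173 − 3.6 = 169.4 → 169
  B: 35 + 7.44 = 42.44 → 42
  → #50A92A
49% shade:
  R: 76 − 37.24 = 38.76 → 39
  G: 173 + 0.49×(0−173) = 173 − 84.77 = 88.23 → 88
  B: 35 − 17.15 = 17.85 → 18
  → #275812

#50A92A, #275812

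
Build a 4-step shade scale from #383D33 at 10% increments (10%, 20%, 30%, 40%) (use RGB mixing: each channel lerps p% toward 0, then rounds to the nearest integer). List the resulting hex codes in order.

#32372E, #2D3129, #272B24, #22251F

#383D33 is rgb(56, 61, 51).
10%: (56 − 5.6 = 50.4→50, 61 − 6.1 = 54.9→55, 51 − 5.1 = 45.9→46) → #32372E
20%: (56 − 11.2 = 44.8→45, 61 − 12.2 = 48.8→49, 51 − 10.2 = 40.8→41) → #2D3129
30%: (56 − 16.8 = 39.2→39, 61 − 18.3 = 42.7→43, 51 − 15.3 = 35.7→36) → #272B24
40%: (56 − 22.4 = 33.6→34, 61 − 24.4 = 36.6→37, 51 − 20.4 = 30.6→31) → #22251F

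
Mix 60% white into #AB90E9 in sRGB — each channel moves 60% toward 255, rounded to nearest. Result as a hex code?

#DDD3F6

#AB90E9 is rgb(171, 144, 233).
Lerp each channel 60% toward 255:
  R: 171 + 0.6×(255−171) = 171 + 50.4 = 221.4 → 221
  G: 144 + 66.6 = 210.6 → 211
  B: 233 + 0.6×(255−233) = 233 + 13.2 = 246.2 → 246
rgb(221, 211, 246) = #DDD3F6.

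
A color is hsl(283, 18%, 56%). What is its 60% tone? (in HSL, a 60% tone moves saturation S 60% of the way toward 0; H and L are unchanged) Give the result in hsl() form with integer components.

hsl(283, 7%, 56%)

S moves 60% from 18 toward 0: 18 − 10.8 = 7.2 → 7.
H and L are unchanged.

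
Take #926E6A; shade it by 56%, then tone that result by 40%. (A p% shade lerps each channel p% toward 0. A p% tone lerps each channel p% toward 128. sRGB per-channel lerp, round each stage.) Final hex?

#926E6A is rgb(146, 110, 106).
A 56% shade moves each channel 56% toward 0:
  R: 146 + 0.56×(0−146) = 146 − 81.76 = 64.24 → 64
  G: 110 − 61.6 = 48.4 → 48
  B: 106 + 0.56×(0−106) = 106 − 59.36 = 46.64 → 47
After the shade: rgb(64, 48, 47) = #40302F.
Per channel, c → c + 0.4(128 − c):
  R: 64 + 0.4×(128−64) = 64 + 25.6 = 89.6 → 90
  G: 48 + 0.4×(128−48) = 48 + 32 = 80 → 80
  B: 47 + 0.4×(128−47) = 47 + 32.4 = 79.4 → 79
rgb(90, 80, 79) = #5A504F.

#5A504F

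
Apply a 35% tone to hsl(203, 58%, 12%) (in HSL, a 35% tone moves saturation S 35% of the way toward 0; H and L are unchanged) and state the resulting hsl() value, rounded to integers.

S moves 35% from 58 toward 0: 58 − 20.3 = 37.7 → 38.
H and L are unchanged.

hsl(203, 38%, 12%)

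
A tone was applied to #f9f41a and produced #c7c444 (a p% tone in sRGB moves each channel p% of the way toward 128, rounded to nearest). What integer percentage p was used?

#f9f41a is rgb(249, 244, 26); #c7c444 is rgb(199, 196, 68).
On the R channel (widest range): 199 ≈ 249 + (p/100)(128 − 249), so p ≈ 100×(199 − 249)/(128 − 249) = -5000/-121 = 41.32.
p = 41 reproduces all three channels after rounding.

41%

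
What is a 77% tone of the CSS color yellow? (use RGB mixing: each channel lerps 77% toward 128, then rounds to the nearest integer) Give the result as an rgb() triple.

CSS yellow is rgb(255, 255, 0).
A 77% tone moves each channel 77% toward 128:
  R: 255 − 97.79 = 157.21 → 157
  G: 255 − 97.79 = 157.21 → 157
  B: 0 + 98.56 = 98.56 → 99

rgb(157, 157, 99)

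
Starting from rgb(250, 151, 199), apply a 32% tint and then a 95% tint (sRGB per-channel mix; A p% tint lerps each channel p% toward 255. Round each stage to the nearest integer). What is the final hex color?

Lerp each channel 32% toward 255:
  R: 250 + 0.32×(255−250) = 250 + 1.6 = 251.6 → 252
  G: 151 + 33.28 = 184.28 → 184
  B: 199 + 0.32×(255−199) = 199 + 17.92 = 216.92 → 217
After the tint: rgb(252, 184, 217) = #fcb8d9.
A 95% tint moves each channel 95% toward 255:
  R: 252 + 0.95×(255−252) = 252 + 2.85 = 254.85 → 255
  G: 184 + 67.45 = 251.45 → 251
  B: 217 + 0.95×(255−217) = 217 + 36.1 = 253.1 → 253
rgb(255, 251, 253) = #fffbfd.

#fffbfd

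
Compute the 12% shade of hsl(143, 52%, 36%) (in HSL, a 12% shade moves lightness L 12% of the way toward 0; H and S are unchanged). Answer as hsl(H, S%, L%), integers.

hsl(143, 52%, 32%)

L moves 12% from 36 toward 0: 36 − 4.32 = 31.68 → 32.
H and S are unchanged.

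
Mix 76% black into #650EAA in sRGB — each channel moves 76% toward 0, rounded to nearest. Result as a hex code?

#650EAA is rgb(101, 14, 170).
Per channel, c → c + 0.76(0 − c):
  R: 101 + 0.76×(0−101) = 101 − 76.76 = 24.24 → 24
  G: 14 − 10.64 = 3.36 → 3
  B: 170 + 0.76×(0−170) = 170 − 129.2 = 40.8 → 41
rgb(24, 3, 41) = #180329.

#180329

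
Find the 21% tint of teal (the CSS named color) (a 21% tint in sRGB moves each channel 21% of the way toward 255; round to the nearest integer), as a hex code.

#369B9B

CSS teal is rgb(0, 128, 128).
Lerp each channel 21% toward 255:
  R: 0 + 0.21×(255−0) = 0 + 53.55 = 53.55 → 54
  G: 128 + 0.21×(255−128) = 128 + 26.67 = 154.67 → 155
  B: 128 + 26.67 = 154.67 → 155
rgb(54, 155, 155) = #369B9B.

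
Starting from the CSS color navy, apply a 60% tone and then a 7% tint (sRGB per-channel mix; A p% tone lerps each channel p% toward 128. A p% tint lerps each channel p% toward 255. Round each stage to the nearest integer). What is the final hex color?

CSS navy is rgb(0, 0, 128).
A 60% tone moves each channel 60% toward 128:
  R: 0 + 0.6×(128−0) = 0 + 76.8 = 76.8 → 77
  G: 0 + 0.6×(128−0) = 0 + 76.8 = 76.8 → 77
  B: 128 + 0.6×(128−128) = 128 + 0 = 128 → 128
After the tone: rgb(77, 77, 128) = #4D4D80.
Per channel, c → c + 0.07(255 − c):
  R: 77 + 12.46 = 89.46 → 89
  G: 77 + 0.07×(255−77) = 77 + 12.46 = 89.46 → 89
  B: 128 + 8.89 = 136.89 → 137
rgb(89, 89, 137) = #595989.

#595989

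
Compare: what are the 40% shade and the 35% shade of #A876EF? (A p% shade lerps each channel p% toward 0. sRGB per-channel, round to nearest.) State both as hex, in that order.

#A876EF is rgb(168, 118, 239).
40% shade:
  R: 168 + 0.4×(0−168) = 168 − 67.2 = 100.8 → 101
  G: 118 + 0.4×(0−118) = 118 − 47.2 = 70.8 → 71
  B: 239 + 0.4×(0−239) = 239 − 95.6 = 143.4 → 143
  → #65478F
35% shade:
  R: 168 − 58.8 = 109.2 → 109
  G: 118 + 0.35×(0−118) = 118 − 41.3 = 76.7 → 77
  B: 239 − 83.65 = 155.35 → 155
  → #6D4D9B

#65478F, #6D4D9B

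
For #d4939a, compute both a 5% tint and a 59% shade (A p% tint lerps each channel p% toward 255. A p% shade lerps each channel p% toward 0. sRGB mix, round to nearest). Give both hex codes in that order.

#d4939a is rgb(212, 147, 154).
5% tint:
  R: 212 + 0.05×(255−212) = 212 + 2.15 = 214.15 → 214
  G: 147 + 0.05×(255−147) = 147 + 5.4 = 152.4 → 152
  B: 154 + 5.05 = 159.05 → 159
  → #d6989f
59% shade:
  R: 212 + 0.59×(0−212) = 212 − 125.08 = 86.92 → 87
  G: 147 − 86.73 = 60.27 → 60
  B: 154 + 0.59×(0−154) = 154 − 90.86 = 63.14 → 63
  → #573c3f

#d6989f, #573c3f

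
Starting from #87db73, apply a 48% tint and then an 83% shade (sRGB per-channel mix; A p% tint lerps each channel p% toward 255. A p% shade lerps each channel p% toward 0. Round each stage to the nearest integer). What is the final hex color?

#21281f

#87db73 is rgb(135, 219, 115).
A 48% tint moves each channel 48% toward 255:
  R: 135 + 0.48×(255−135) = 135 + 57.6 = 192.6 → 193
  G: 219 + 17.28 = 236.28 → 236
  B: 115 + 0.48×(255−115) = 115 + 67.2 = 182.2 → 182
After the tint: rgb(193, 236, 182) = #c1ecb6.
Per channel, c → c + 0.83(0 − c):
  R: 193 + 0.83×(0−193) = 193 − 160.19 = 32.81 → 33
  G: 236 + 0.83×(0−236) = 236 − 195.88 = 40.12 → 40
  B: 182 − 151.06 = 30.94 → 31
rgb(33, 40, 31) = #21281f.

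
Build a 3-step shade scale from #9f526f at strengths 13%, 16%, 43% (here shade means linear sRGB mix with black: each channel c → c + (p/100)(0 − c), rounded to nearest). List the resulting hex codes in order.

#9f526f is rgb(159, 82, 111).
13%: (159 − 20.67 = 138.33→138, 82 − 10.66 = 71.34→71, 111 − 14.43 = 96.57→97) → #8a4761
16%: (159 − 25.44 = 133.56→134, 82 − 13.12 = 68.88→69, 111 − 17.76 = 93.24→93) → #86455d
43%: (159 − 68.37 = 90.63→91, 82 − 35.26 = 46.74→47, 111 − 47.73 = 63.27→63) → #5b2f3f

#8a4761, #86455d, #5b2f3f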